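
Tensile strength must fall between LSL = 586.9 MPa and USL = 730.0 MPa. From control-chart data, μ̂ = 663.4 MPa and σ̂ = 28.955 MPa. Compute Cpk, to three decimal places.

0.767

Cpu = (USL − μ̂) / (3σ̂) = (730.0 − 663.4) / (3 × 28.955) = 0.7667; Cpl = (μ̂ − LSL) / (3σ̂) = (663.4 − 586.9) / (3 × 28.955) = 0.8807; Cpk = min(Cpu, Cpl) = 0.7667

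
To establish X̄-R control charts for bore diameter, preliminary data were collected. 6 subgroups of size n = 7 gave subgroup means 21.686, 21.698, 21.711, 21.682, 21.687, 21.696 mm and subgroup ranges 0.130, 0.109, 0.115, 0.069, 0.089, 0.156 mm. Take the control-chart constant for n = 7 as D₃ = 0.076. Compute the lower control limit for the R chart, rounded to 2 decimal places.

0.01

R̄ = (0.130 + 0.109 + 0.115 + 0.069 + 0.089 + 0.156) / 6 = 0.6680 / 6 = 0.1113
LCL_R = D₃·R̄ = 0.076 × 0.1113 = 0.0085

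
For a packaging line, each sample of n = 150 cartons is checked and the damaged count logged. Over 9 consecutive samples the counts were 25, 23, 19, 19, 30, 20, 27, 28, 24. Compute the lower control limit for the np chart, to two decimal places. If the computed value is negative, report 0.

10.44

p̄ = Σdᵢ / (k·n) = 215 / (9 × 150) = 0.15926
LCL = np̄ − 3·√(np̄(1−p̄)) = 23.8889 − 3 × 4.4816 = 10.4442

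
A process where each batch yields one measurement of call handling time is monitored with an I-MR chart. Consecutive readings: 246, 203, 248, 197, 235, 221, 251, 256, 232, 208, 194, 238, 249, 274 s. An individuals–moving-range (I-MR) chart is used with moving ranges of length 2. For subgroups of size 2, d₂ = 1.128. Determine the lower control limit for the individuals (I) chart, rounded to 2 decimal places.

157.00

X̄ = (246 + 203 + 248 + 197 + 235 + 221 + 251 + 256 + 232 + 208 + 194 + 238 + 249 + 274) / 14 = 232.2857
Moving ranges: 43, 45, 51, 38, 14, 30, 5, 24, 24, 14, 44, 11, 25; M̄R̄ = 368.0000 / 13 = 28.3077
LCL = X̄ − 3·M̄R̄/d₂ = 232.2857 − 3 × 28.3077 / 1.128 = 156.9993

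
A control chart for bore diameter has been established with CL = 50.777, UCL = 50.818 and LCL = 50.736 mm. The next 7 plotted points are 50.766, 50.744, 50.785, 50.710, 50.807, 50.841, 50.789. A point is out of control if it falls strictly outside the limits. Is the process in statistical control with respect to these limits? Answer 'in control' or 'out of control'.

out of control

Compare each point to [50.736, 50.818]: sample 4 = 50.710 < LCL; sample 6 = 50.841 > UCL.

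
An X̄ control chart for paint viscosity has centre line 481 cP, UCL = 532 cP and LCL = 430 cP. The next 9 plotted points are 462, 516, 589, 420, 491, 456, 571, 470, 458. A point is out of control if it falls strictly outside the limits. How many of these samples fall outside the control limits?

Compare each point to [430, 532]: sample 3 = 589 > UCL; sample 4 = 420 < LCL; sample 7 = 571 > UCL.

3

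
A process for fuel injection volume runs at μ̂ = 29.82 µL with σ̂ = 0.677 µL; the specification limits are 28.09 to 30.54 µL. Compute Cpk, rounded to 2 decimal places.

Cpu = (USL − μ̂) / (3σ̂) = (30.54 − 29.82) / (3 × 0.677) = 0.3545; Cpl = (μ̂ − LSL) / (3σ̂) = (29.82 − 28.09) / (3 × 0.677) = 0.8518; Cpk = min(Cpu, Cpl) = 0.3545

0.35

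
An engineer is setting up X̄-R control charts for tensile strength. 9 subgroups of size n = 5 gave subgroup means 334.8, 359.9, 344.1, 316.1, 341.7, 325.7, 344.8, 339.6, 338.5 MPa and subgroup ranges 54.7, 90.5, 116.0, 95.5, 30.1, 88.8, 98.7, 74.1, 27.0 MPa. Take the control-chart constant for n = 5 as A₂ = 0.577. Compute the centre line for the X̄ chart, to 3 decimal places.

X̄̄ = (334.8 + 359.9 + 344.1 + 316.1 + 341.7 + 325.7 + 344.8 + 339.6 + 338.5) / 9 = 3045.2000 / 9 = 338.3556
CL = X̄̄ = 338.3556

338.356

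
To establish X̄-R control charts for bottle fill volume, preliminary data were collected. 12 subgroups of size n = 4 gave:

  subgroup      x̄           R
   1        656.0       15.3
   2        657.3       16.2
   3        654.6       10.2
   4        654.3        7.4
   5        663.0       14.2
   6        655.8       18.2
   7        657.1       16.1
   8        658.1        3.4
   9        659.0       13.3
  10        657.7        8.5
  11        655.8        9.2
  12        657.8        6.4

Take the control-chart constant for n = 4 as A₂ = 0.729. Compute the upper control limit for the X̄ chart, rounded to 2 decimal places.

665.62

X̄̄ = (656.0 + 657.3 + 654.6 + 654.3 + 663.0 + 655.8 + 657.1 + 658.1 + 659.0 + 657.7 + 655.8 + 657.8) / 12 = 7886.5000 / 12 = 657.2083
R̄ = (15.3 + 16.2 + 10.2 + 7.4 + 14.2 + 18.2 + 16.1 + 3.4 + 13.3 + 8.5 + 9.2 + 6.4) / 12 = 138.4000 / 12 = 11.5333
UCL = X̄̄ + A₂·R̄ = 657.2083 + 0.729 × 11.5333 = 665.6161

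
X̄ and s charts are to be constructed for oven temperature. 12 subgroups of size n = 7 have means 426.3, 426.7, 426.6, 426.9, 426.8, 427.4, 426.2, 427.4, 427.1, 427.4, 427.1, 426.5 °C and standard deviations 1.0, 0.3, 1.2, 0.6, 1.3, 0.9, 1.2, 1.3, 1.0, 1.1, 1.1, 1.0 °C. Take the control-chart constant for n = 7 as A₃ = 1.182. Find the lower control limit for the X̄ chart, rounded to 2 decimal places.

425.68

X̄̄ = (426.3 + 426.7 + 426.6 + 426.9 + 426.8 + 427.4 + 426.2 + 427.4 + 427.1 + 427.4 + 427.1 + 426.5) / 12 = 426.8667
s̄ = (1.0 + 0.3 + 1.2 + 0.6 + 1.3 + 0.9 + 1.2 + 1.3 + 1.0 + 1.1 + 1.1 + 1.0) / 12 = 1.0000
LCL = X̄̄ − A₃·s̄ = 426.8667 − 1.182 × 1.0000 = 425.6847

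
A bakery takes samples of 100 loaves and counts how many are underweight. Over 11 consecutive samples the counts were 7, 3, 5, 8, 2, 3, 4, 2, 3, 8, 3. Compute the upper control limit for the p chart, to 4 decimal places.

p̄ = Σdᵢ / (k·n) = 48 / (11 × 100) = 0.04364
UCL = p̄ + 3·√(p̄(1−p̄)/n) = 0.04364 + 3 × √(0.04364×0.95636/100) = 0.04364 + 3 × 0.02043 = 0.10492

0.1049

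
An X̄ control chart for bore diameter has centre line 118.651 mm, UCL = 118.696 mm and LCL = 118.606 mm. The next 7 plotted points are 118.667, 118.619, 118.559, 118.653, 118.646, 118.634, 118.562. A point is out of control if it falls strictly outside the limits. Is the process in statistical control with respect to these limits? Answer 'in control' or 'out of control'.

Compare each point to [118.606, 118.696]: sample 3 = 118.559 < LCL; sample 7 = 118.562 < LCL.

out of control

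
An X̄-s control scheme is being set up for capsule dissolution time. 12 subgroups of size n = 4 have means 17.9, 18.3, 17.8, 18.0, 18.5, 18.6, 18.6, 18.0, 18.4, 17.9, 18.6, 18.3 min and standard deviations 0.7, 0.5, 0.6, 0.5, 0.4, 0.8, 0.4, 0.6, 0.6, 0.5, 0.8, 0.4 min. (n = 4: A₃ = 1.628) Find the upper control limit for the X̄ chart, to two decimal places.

19.16

X̄̄ = (17.9 + 18.3 + 17.8 + 18.0 + 18.5 + 18.6 + 18.6 + 18.0 + 18.4 + 17.9 + 18.6 + 18.3) / 12 = 18.2417
s̄ = (0.7 + 0.5 + 0.6 + 0.5 + 0.4 + 0.8 + 0.4 + 0.6 + 0.6 + 0.5 + 0.8 + 0.4) / 12 = 0.5667
UCL = X̄̄ + A₃·s̄ = 18.2417 + 1.628 × 0.5667 = 19.1642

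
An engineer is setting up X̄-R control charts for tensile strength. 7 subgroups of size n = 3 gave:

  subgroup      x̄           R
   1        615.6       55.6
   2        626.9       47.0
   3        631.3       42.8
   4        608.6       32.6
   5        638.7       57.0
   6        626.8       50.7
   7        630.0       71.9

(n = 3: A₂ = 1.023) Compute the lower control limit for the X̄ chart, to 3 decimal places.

X̄̄ = (615.6 + 626.9 + 631.3 + 608.6 + 638.7 + 626.8 + 630.0) / 7 = 4377.9000 / 7 = 625.4143
R̄ = (55.6 + 47.0 + 42.8 + 32.6 + 57.0 + 50.7 + 71.9) / 7 = 357.6000 / 7 = 51.0857
LCL = X̄̄ − A₂·R̄ = 625.4143 − 1.023 × 51.0857 = 573.1536

573.154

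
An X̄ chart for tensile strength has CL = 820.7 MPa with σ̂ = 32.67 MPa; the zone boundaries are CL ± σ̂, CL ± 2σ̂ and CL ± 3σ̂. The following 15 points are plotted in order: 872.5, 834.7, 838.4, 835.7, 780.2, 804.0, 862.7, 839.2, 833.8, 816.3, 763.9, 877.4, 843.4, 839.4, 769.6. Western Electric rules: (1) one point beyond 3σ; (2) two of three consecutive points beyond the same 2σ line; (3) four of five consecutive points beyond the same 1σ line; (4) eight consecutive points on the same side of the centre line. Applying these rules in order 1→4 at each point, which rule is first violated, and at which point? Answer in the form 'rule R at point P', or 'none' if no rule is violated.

Zone of each point (C = within 1σ̂, B = 1σ̂–2σ̂, A = 2σ̂–3σ̂, * = beyond 3σ̂; sign = side of CL): 1:+B, 2:+C, 3:+C, 4:+C, 5:-B, 6:-C, 7:+B, 8:+C, 9:+C, 10:-C, 11:-B, 12:+B, 13:+C, 14:+C, 15:-B
No rule fires across all 15 points.

none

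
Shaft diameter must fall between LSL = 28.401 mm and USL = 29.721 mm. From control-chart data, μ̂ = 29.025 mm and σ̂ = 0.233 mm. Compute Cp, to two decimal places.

Cp = (USL − LSL) / (6σ̂) = (29.721 − 28.401) / (6 × 0.233) = 1.3200 / 1.3980 = 0.9442

0.94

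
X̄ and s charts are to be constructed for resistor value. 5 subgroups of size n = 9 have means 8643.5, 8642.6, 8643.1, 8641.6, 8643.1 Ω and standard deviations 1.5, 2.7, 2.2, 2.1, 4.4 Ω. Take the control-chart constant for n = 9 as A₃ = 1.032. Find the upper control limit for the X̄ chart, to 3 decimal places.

8645.443

X̄̄ = (8643.5 + 8642.6 + 8643.1 + 8641.6 + 8643.1) / 5 = 8642.7800
s̄ = (1.5 + 2.7 + 2.2 + 2.1 + 4.4) / 5 = 2.5800
UCL = X̄̄ + A₃·s̄ = 8642.7800 + 1.032 × 2.5800 = 8645.4426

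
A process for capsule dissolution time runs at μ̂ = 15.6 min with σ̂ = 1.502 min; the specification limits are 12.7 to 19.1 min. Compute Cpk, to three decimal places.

0.644

Cpu = (USL − μ̂) / (3σ̂) = (19.1 − 15.6) / (3 × 1.502) = 0.7767; Cpl = (μ̂ − LSL) / (3σ̂) = (15.6 − 12.7) / (3 × 1.502) = 0.6436; Cpk = min(Cpu, Cpl) = 0.6436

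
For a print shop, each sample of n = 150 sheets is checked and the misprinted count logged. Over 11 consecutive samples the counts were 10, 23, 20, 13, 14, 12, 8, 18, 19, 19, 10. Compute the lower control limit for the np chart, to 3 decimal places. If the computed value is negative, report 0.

4.039

p̄ = Σdᵢ / (k·n) = 166 / (11 × 150) = 0.10061
LCL = np̄ − 3·√(np̄(1−p̄)) = 15.0909 − 3 × 3.6841 = 4.0386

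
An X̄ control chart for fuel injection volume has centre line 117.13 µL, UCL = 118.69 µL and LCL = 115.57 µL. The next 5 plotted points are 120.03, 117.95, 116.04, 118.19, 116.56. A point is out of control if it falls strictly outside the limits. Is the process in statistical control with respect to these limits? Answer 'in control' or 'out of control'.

Compare each point to [115.57, 118.69]: sample 1 = 120.03 > UCL.

out of control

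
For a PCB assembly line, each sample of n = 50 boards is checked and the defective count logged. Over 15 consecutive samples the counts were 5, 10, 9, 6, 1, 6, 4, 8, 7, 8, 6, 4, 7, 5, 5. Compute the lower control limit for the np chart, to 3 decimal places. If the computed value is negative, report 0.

0.000

p̄ = Σdᵢ / (k·n) = 91 / (15 × 50) = 0.12133
LCL = np̄ − 3·√(np̄(1−p̄)) = 6.0667 − 3 × 2.3088 = -0.8597 → 0 (negative, so LCL = 0)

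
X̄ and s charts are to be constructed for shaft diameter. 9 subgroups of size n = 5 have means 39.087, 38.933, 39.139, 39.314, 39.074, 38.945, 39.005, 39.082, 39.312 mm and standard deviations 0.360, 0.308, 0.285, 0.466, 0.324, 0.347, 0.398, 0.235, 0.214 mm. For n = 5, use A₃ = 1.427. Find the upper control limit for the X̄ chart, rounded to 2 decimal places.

39.56

X̄̄ = (39.087 + 38.933 + 39.139 + 39.314 + 39.074 + 38.945 + 39.005 + 39.082 + 39.312) / 9 = 39.0990
s̄ = (0.360 + 0.308 + 0.285 + 0.466 + 0.324 + 0.347 + 0.398 + 0.235 + 0.214) / 9 = 0.3263
UCL = X̄̄ + A₃·s̄ = 39.0990 + 1.427 × 0.3263 = 39.5647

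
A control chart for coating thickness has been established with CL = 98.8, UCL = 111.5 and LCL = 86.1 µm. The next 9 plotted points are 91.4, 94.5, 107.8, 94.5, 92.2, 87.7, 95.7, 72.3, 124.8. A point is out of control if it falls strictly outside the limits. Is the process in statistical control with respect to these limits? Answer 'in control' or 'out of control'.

Compare each point to [86.1, 111.5]: sample 8 = 72.3 < LCL; sample 9 = 124.8 > UCL.

out of control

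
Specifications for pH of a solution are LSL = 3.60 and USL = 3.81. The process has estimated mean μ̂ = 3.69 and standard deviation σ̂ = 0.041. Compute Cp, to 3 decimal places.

0.854

Cp = (USL − LSL) / (6σ̂) = (3.81 − 3.60) / (6 × 0.041) = 0.2100 / 0.2460 = 0.8537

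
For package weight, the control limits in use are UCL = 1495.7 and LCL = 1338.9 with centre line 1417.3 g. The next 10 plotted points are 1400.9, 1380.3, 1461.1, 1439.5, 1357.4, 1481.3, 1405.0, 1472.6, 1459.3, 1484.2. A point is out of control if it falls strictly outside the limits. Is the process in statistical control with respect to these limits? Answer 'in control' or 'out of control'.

in control

All 10 points lie within [1338.9, 1495.7].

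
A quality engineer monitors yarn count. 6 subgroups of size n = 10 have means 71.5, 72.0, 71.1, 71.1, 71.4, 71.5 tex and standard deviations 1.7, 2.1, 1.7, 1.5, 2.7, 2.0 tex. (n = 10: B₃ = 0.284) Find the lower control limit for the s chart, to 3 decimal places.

s̄ = (1.7 + 2.1 + 1.7 + 1.5 + 2.7 + 2.0) / 6 = 1.9500
LCL_s = B₃·s̄ = 0.284 × 1.9500 = 0.5538

0.554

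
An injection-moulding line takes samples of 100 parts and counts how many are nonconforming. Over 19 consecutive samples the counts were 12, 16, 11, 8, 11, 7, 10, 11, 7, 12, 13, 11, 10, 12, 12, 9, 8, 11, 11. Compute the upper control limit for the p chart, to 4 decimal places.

p̄ = Σdᵢ / (k·n) = 202 / (19 × 100) = 0.10632
UCL = p̄ + 3·√(p̄(1−p̄)/n) = 0.10632 + 3 × √(0.10632×0.89368/100) = 0.10632 + 3 × 0.03082 = 0.19879

0.1988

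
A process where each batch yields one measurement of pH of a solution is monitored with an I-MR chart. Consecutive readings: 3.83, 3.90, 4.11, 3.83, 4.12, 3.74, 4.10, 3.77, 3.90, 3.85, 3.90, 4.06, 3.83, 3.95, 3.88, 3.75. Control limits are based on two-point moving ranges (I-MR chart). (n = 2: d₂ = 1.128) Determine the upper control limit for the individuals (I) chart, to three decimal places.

4.415

X̄ = (3.83 + 3.90 + 4.11 + 3.83 + 4.12 + 3.74 + 4.10 + 3.77 + 3.90 + 3.85 + 3.90 + 4.06 + 3.83 + 3.95 + 3.88 + 3.75) / 16 = 3.9075
Moving ranges: 0.07, 0.21, 0.28, 0.29, 0.38, 0.36, 0.33, 0.13, 0.05, 0.05, 0.16, 0.23, 0.12, 0.07, 0.13; M̄R̄ = 2.8600 / 15 = 0.1907
UCL = X̄ + 3·M̄R̄/d₂ = 3.9075 + 3 × 0.1907 / 1.128 = 4.4146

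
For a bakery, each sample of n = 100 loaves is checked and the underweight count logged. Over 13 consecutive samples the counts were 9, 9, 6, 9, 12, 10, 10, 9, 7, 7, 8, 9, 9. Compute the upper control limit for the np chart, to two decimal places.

p̄ = Σdᵢ / (k·n) = 114 / (13 × 100) = 0.08769
UCL = np̄ + 3·√(np̄(1−p̄)) = 8.7692 + 3 × √(8.7692×0.91231) = 8.7692 + 3 × 2.8285 = 17.2546

17.25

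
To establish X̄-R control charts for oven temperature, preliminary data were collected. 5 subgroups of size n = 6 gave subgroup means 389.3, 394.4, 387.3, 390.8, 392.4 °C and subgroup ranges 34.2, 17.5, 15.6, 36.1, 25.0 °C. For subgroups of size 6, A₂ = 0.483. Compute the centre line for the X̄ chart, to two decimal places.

390.84

X̄̄ = (389.3 + 394.4 + 387.3 + 390.8 + 392.4) / 5 = 1954.2000 / 5 = 390.8400
CL = X̄̄ = 390.8400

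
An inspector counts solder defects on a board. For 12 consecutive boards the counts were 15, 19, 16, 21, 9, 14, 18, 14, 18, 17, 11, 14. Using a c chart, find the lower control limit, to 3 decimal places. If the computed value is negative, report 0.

c̄ = (15 + 19 + 16 + 21 + 9 + 14 + 18 + 14 + 18 + 17 + 11 + 14) / 12 = 186 / 12 = 15.5000
LCL = c̄ − 3√c̄ = 15.5000 − 3 × 3.9370 = 3.6890

3.689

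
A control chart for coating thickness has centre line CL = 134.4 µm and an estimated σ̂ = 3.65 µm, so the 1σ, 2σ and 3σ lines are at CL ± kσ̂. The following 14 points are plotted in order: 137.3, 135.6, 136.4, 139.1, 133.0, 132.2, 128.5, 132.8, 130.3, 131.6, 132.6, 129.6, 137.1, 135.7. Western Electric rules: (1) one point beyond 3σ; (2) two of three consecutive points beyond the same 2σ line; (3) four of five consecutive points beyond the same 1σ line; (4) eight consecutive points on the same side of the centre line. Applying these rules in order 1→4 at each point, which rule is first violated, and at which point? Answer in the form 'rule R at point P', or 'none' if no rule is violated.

rule 4 at point 12

Zone of each point (C = within 1σ̂, B = 1σ̂–2σ̂, A = 2σ̂–3σ̂, * = beyond 3σ̂; sign = side of CL): 1:+C, 2:+C, 3:+C, 4:+B, 5:-C, 6:-C, 7:-B, 8:-C, 9:-B, 10:-C, 11:-C, 12:-B, 13:+C, 14:+C
Rule 4 (eight consecutive points on the same side of the centre line) is satisfied at point 12.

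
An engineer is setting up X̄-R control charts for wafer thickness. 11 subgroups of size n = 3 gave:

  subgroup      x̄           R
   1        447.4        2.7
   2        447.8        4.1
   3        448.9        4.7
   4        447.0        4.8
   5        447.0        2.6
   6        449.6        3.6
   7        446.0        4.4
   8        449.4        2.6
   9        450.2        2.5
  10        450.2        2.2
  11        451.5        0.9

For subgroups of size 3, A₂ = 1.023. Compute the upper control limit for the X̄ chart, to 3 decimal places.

X̄̄ = (447.4 + 447.8 + 448.9 + 447.0 + 447.0 + 449.6 + 446.0 + 449.4 + 450.2 + 450.2 + 451.5) / 11 = 4935.0000 / 11 = 448.6364
R̄ = (2.7 + 4.1 + 4.7 + 4.8 + 2.6 + 3.6 + 4.4 + 2.6 + 2.5 + 2.2 + 0.9) / 11 = 35.1000 / 11 = 3.1909
UCL = X̄̄ + A₂·R̄ = 448.6364 + 1.023 × 3.1909 = 451.9007

451.901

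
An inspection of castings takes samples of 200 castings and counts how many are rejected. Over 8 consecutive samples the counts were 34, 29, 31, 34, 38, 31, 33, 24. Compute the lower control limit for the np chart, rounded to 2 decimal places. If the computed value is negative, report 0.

16.25

p̄ = Σdᵢ / (k·n) = 254 / (8 × 200) = 0.15875
LCL = np̄ − 3·√(np̄(1−p̄)) = 31.7500 − 3 × 5.1681 = 16.2456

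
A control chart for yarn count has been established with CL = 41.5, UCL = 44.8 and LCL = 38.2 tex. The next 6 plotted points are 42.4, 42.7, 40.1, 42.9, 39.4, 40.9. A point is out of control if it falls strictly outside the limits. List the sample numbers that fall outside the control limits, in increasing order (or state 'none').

none

All 6 points lie within [38.2, 44.8].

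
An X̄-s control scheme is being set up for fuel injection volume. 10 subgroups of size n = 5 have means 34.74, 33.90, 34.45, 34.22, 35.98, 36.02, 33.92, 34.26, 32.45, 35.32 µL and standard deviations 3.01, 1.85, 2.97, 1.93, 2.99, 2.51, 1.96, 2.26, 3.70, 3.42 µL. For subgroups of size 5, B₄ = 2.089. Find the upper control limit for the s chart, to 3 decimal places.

s̄ = (3.01 + 1.85 + 2.97 + 1.93 + 2.99 + 2.51 + 1.96 + 2.26 + 3.70 + 3.42) / 10 = 2.6600
UCL_s = B₄·s̄ = 2.089 × 2.6600 = 5.5567

5.557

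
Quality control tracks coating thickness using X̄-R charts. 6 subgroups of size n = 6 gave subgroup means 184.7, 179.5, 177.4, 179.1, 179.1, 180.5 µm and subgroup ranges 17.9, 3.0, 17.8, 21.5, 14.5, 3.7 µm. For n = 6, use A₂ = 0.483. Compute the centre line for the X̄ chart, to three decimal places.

180.050

X̄̄ = (184.7 + 179.5 + 177.4 + 179.1 + 179.1 + 180.5) / 6 = 1080.3000 / 6 = 180.0500
CL = X̄̄ = 180.0500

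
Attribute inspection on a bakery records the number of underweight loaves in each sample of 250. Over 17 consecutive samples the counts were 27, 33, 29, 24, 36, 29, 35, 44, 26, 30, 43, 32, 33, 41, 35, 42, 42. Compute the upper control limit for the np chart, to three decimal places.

50.472

p̄ = Σdᵢ / (k·n) = 581 / (17 × 250) = 0.13671
UCL = np̄ + 3·√(np̄(1−p̄)) = 34.1765 + 3 × √(34.1765×0.86329) = 34.1765 + 3 × 5.4318 = 50.4718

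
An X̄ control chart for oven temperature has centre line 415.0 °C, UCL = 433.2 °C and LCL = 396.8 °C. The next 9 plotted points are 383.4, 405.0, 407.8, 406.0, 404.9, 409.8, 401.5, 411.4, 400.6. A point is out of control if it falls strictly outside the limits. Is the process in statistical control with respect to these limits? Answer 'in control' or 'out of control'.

out of control

Compare each point to [396.8, 433.2]: sample 1 = 383.4 < LCL.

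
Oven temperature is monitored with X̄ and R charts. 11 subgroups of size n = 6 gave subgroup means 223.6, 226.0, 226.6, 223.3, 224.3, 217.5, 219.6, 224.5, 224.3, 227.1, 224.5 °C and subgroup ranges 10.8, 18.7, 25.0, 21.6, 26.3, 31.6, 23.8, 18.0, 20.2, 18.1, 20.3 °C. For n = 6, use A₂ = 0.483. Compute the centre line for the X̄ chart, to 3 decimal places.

X̄̄ = (223.6 + 226.0 + 226.6 + 223.3 + 224.3 + 217.5 + 219.6 + 224.5 + 224.3 + 227.1 + 224.5) / 11 = 2461.3000 / 11 = 223.7545
CL = X̄̄ = 223.7545

223.755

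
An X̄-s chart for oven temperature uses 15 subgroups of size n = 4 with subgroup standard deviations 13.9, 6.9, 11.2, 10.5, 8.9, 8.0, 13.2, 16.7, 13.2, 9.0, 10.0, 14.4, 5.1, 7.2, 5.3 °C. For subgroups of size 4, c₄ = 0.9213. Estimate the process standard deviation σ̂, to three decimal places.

s̄ = (13.9 + 6.9 + 11.2 + 10.5 + 8.9 + 8.0 + 13.2 + 16.7 + 13.2 + 9.0 + 10.0 + 14.4 + 5.1 + 7.2 + 5.3) / 15 = 10.2333
σ̂ = s̄ / c₄ = 10.2333 / 0.9213 = 11.1075

11.107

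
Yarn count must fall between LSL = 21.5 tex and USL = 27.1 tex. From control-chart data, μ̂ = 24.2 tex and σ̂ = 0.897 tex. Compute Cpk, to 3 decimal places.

Cpu = (USL − μ̂) / (3σ̂) = (27.1 − 24.2) / (3 × 0.897) = 1.0777; Cpl = (μ̂ − LSL) / (3σ̂) = (24.2 − 21.5) / (3 × 0.897) = 1.0033; Cpk = min(Cpu, Cpl) = 1.0033

1.003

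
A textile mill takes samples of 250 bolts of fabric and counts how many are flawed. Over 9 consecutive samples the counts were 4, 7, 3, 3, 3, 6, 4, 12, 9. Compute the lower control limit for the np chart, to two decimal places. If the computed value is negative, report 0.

p̄ = Σdᵢ / (k·n) = 51 / (9 × 250) = 0.02267
LCL = np̄ − 3·√(np̄(1−p̄)) = 5.6667 − 3 × 2.3533 = -1.3934 → 0 (negative, so LCL = 0)

0.00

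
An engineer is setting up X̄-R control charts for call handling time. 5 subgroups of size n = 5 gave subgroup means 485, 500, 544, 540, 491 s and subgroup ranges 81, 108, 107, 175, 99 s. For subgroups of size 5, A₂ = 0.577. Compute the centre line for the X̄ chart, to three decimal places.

512.000

X̄̄ = (485 + 500 + 544 + 540 + 491) / 5 = 2560.0000 / 5 = 512.0000
CL = X̄̄ = 512.0000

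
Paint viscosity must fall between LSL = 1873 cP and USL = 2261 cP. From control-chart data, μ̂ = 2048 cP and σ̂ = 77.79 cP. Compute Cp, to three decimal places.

Cp = (USL − LSL) / (6σ̂) = (2261 − 1873) / (6 × 77.79) = 388.0000 / 466.7400 = 0.8313

0.831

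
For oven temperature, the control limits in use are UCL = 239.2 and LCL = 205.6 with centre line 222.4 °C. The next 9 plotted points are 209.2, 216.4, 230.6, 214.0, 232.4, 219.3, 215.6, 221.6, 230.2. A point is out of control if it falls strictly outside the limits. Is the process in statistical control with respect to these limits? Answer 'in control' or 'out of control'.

in control

All 9 points lie within [205.6, 239.2].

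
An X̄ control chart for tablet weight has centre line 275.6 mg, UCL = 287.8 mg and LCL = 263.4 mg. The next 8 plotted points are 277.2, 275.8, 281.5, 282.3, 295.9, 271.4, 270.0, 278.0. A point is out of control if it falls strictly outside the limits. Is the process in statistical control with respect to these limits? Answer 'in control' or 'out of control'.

out of control

Compare each point to [263.4, 287.8]: sample 5 = 295.9 > UCL.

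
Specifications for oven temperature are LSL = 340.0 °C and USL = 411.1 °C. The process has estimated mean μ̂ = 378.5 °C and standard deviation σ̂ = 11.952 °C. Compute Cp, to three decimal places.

Cp = (USL − LSL) / (6σ̂) = (411.1 − 340.0) / (6 × 11.952) = 71.1000 / 71.7120 = 0.9915

0.991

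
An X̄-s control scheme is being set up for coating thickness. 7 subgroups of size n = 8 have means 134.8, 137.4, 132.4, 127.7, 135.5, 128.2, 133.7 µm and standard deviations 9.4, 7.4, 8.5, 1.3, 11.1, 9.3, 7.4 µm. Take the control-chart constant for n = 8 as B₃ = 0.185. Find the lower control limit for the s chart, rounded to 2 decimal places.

s̄ = (9.4 + 7.4 + 8.5 + 1.3 + 11.1 + 9.3 + 7.4) / 7 = 7.7714
LCL_s = B₃·s̄ = 0.185 × 7.7714 = 1.4377

1.44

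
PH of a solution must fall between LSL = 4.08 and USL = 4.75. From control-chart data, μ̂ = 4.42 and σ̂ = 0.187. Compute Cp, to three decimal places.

Cp = (USL − LSL) / (6σ̂) = (4.75 − 4.08) / (6 × 0.187) = 0.6700 / 1.1220 = 0.5971

0.597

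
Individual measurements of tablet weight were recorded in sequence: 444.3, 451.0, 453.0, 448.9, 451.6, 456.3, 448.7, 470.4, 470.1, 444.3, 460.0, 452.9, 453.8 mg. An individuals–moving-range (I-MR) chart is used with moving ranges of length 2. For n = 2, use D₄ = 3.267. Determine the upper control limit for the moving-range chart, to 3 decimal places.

27.034

Moving ranges: 6.7, 2.0, 4.1, 2.7, 4.7, 7.6, 21.7, 0.3, 25.8, 15.7, 7.1, 0.9; M̄R̄ = 99.3000 / 12 = 8.2750
UCL_MR = D₄·M̄R̄ = 3.267 × 8.2750 = 27.0344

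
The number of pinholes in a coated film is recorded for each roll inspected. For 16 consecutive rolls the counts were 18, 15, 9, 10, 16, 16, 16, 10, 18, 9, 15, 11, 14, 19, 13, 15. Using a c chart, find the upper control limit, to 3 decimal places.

25.225

c̄ = (18 + 15 + 9 + 10 + 16 + 16 + 16 + 10 + 18 + 9 + 15 + 11 + 14 + 19 + 13 + 15) / 16 = 224 / 16 = 14.0000
UCL = c̄ + 3√c̄ = 14.0000 + 3 × √14.0000 = 14.0000 + 3 × 3.7417 = 25.2250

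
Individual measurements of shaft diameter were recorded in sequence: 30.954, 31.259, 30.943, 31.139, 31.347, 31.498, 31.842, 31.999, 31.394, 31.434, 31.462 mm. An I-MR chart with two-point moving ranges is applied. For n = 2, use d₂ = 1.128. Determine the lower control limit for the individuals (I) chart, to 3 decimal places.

X̄ = (30.954 + 31.259 + 30.943 + 31.139 + 31.347 + 31.498 + 31.842 + 31.999 + 31.394 + 31.434 + 31.462) / 11 = 31.3883
Moving ranges: 0.305, 0.316, 0.196, 0.208, 0.151, 0.344, 0.157, 0.605, 0.040, 0.028; M̄R̄ = 2.3500 / 10 = 0.2350
LCL = X̄ − 3·M̄R̄/d₂ = 31.3883 − 3 × 0.2350 / 1.128 = 30.7633

30.763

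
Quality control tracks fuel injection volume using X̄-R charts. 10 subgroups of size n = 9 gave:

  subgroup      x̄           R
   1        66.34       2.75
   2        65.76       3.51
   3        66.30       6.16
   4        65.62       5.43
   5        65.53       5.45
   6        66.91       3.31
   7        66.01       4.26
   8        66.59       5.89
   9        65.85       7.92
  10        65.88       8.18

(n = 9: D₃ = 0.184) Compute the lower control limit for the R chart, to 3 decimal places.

R̄ = (2.75 + 3.51 + 6.16 + 5.43 + 5.45 + 3.31 + 4.26 + 5.89 + 7.92 + 8.18) / 10 = 52.8600 / 10 = 5.2860
LCL_R = D₃·R̄ = 0.184 × 5.2860 = 0.9726

0.973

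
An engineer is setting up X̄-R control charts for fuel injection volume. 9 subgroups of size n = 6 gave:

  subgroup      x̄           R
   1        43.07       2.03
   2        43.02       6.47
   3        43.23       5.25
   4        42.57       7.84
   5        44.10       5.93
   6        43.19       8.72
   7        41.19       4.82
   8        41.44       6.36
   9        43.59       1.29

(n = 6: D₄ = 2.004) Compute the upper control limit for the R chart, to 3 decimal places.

R̄ = (2.03 + 6.47 + 5.25 + 7.84 + 5.93 + 8.72 + 4.82 + 6.36 + 1.29) / 9 = 48.7100 / 9 = 5.4122
UCL_R = D₄·R̄ = 2.004 × 5.4122 = 10.8461

10.846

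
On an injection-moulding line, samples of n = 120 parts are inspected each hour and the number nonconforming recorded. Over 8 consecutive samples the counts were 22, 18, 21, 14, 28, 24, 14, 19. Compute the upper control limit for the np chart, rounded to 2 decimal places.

p̄ = Σdᵢ / (k·n) = 160 / (8 × 120) = 0.16667
UCL = np̄ + 3·√(np̄(1−p̄)) = 20.0000 + 3 × √(20.0000×0.83333) = 20.0000 + 3 × 4.0825 = 32.2474

32.25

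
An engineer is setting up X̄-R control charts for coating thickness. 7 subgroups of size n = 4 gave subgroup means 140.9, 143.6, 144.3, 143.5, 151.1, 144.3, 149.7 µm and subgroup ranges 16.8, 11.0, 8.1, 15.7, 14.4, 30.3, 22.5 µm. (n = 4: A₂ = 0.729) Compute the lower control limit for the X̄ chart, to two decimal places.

132.97

X̄̄ = (140.9 + 143.6 + 144.3 + 143.5 + 151.1 + 144.3 + 149.7) / 7 = 1017.4000 / 7 = 145.3429
R̄ = (16.8 + 11.0 + 8.1 + 15.7 + 14.4 + 30.3 + 22.5) / 7 = 118.8000 / 7 = 16.9714
LCL = X̄̄ − A₂·R̄ = 145.3429 − 0.729 × 16.9714 = 132.9707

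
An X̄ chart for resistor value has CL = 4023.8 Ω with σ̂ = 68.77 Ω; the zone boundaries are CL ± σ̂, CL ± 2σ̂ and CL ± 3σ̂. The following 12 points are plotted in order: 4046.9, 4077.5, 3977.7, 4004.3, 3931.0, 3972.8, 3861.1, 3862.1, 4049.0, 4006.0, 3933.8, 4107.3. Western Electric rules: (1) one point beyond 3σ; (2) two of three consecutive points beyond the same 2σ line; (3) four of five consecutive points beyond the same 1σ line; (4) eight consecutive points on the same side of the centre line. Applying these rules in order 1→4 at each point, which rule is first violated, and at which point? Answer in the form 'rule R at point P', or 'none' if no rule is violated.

Zone of each point (C = within 1σ̂, B = 1σ̂–2σ̂, A = 2σ̂–3σ̂, * = beyond 3σ̂; sign = side of CL): 1:+C, 2:+C, 3:-C, 4:-C, 5:-B, 6:-C, 7:-A, 8:-A, 9:+C, 10:-C, 11:-B, 12:+B
Rule 2 (two of three consecutive points beyond the same 2σ limit) is satisfied at point 8.

rule 2 at point 8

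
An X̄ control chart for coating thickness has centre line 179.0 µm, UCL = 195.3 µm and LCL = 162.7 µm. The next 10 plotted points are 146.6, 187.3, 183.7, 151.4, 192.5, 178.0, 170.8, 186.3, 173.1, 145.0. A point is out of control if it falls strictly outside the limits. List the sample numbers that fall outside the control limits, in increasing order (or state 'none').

Compare each point to [162.7, 195.3]: sample 1 = 146.6 < LCL; sample 4 = 151.4 < LCL; sample 10 = 145.0 < LCL.

1, 4, 10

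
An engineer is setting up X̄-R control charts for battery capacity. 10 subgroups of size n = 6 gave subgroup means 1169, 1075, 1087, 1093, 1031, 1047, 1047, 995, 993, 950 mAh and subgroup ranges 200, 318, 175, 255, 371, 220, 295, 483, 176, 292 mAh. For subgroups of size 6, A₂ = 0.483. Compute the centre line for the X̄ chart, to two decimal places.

X̄̄ = (1169 + 1075 + 1087 + 1093 + 1031 + 1047 + 1047 + 995 + 993 + 950) / 10 = 10487.0000 / 10 = 1048.7000
CL = X̄̄ = 1048.7000

1048.70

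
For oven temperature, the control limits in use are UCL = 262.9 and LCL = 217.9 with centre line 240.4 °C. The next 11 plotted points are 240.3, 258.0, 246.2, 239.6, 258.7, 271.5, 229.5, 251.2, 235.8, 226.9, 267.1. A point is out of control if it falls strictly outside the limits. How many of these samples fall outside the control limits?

Compare each point to [217.9, 262.9]: sample 6 = 271.5 > UCL; sample 11 = 267.1 > UCL.

2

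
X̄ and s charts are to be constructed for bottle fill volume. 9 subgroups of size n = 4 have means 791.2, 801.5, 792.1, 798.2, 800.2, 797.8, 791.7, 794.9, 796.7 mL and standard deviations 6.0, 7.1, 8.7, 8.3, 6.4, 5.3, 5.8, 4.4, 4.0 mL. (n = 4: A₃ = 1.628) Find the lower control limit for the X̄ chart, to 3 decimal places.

X̄̄ = (791.2 + 801.5 + 792.1 + 798.2 + 800.2 + 797.8 + 791.7 + 794.9 + 796.7) / 9 = 796.0333
s̄ = (6.0 + 7.1 + 8.7 + 8.3 + 6.4 + 5.3 + 5.8 + 4.4 + 4.0) / 9 = 6.2222
LCL = X̄̄ − A₃·s̄ = 796.0333 − 1.628 × 6.2222 = 785.9036

785.904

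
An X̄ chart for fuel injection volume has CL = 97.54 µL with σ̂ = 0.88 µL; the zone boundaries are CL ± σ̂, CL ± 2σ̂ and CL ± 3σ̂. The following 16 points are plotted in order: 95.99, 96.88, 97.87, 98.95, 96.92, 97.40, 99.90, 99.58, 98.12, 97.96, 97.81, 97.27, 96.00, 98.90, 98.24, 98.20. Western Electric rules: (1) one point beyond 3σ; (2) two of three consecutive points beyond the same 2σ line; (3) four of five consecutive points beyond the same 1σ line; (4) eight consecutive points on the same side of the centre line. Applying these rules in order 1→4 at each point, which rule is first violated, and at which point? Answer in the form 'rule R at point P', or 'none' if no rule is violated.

rule 2 at point 8

Zone of each point (C = within 1σ̂, B = 1σ̂–2σ̂, A = 2σ̂–3σ̂, * = beyond 3σ̂; sign = side of CL): 1:-B, 2:-C, 3:+C, 4:+B, 5:-C, 6:-C, 7:+A, 8:+A, 9:+C, 10:+C, 11:+C, 12:-C, 13:-B, 14:+B, 15:+C, 16:+C
Rule 2 (two of three consecutive points beyond the same 2σ limit) is satisfied at point 8.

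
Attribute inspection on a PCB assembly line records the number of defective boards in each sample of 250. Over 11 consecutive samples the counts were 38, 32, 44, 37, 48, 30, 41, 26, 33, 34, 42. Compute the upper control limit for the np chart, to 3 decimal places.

53.628

p̄ = Σdᵢ / (k·n) = 405 / (11 × 250) = 0.14727
UCL = np̄ + 3·√(np̄(1−p̄)) = 36.8182 + 3 × √(36.8182×0.85273) = 36.8182 + 3 × 5.6032 = 53.6278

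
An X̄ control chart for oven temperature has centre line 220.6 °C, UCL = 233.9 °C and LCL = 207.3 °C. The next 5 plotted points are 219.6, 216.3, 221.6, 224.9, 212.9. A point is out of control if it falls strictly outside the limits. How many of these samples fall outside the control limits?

0

All 5 points lie within [207.3, 233.9].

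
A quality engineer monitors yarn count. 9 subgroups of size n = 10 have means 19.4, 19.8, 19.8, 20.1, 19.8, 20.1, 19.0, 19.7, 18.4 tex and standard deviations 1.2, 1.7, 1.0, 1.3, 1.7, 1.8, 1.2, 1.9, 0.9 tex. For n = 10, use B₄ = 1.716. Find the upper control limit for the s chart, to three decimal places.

2.421

s̄ = (1.2 + 1.7 + 1.0 + 1.3 + 1.7 + 1.8 + 1.2 + 1.9 + 0.9) / 9 = 1.4111
UCL_s = B₄·s̄ = 1.716 × 1.4111 = 2.4215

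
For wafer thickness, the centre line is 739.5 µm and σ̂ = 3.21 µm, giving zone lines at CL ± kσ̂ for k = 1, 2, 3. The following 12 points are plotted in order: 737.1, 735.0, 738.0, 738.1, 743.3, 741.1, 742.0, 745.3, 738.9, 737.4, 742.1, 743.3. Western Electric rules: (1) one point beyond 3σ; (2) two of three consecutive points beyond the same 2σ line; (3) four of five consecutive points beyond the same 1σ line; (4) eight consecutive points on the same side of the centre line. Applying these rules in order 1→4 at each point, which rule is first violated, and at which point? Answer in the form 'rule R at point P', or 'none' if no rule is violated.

Zone of each point (C = within 1σ̂, B = 1σ̂–2σ̂, A = 2σ̂–3σ̂, * = beyond 3σ̂; sign = side of CL): 1:-C, 2:-B, 3:-C, 4:-C, 5:+B, 6:+C, 7:+C, 8:+B, 9:-C, 10:-C, 11:+C, 12:+B
No rule fires across all 12 points.

none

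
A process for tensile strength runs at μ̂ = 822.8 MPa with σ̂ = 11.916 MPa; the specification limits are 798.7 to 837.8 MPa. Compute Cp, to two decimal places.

Cp = (USL − LSL) / (6σ̂) = (837.8 − 798.7) / (6 × 11.916) = 39.1000 / 71.4960 = 0.5469

0.55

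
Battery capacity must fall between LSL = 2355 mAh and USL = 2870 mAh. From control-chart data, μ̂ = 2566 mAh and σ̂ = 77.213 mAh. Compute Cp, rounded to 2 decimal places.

1.11

Cp = (USL − LSL) / (6σ̂) = (2870 − 2355) / (6 × 77.213) = 515.0000 / 463.2780 = 1.1116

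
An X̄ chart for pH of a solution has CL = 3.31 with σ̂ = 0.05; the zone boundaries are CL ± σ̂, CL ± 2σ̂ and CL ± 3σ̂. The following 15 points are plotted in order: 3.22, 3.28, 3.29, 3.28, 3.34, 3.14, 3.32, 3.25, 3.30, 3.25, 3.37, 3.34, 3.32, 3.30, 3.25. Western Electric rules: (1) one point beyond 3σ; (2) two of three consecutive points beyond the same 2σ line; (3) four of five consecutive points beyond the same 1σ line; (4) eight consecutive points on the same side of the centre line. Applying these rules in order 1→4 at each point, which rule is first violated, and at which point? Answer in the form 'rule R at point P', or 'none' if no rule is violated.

rule 1 at point 6

Zone of each point (C = within 1σ̂, B = 1σ̂–2σ̂, A = 2σ̂–3σ̂, * = beyond 3σ̂; sign = side of CL): 1:-B, 2:-C, 3:-C, 4:-C, 5:+C, 6:-*, 7:+C, 8:-B, 9:-C, 10:-B, 11:+B, 12:+C, 13:+C, 14:-C, 15:-B
Rule 1 (one point beyond the 3σ limits) is satisfied at point 6.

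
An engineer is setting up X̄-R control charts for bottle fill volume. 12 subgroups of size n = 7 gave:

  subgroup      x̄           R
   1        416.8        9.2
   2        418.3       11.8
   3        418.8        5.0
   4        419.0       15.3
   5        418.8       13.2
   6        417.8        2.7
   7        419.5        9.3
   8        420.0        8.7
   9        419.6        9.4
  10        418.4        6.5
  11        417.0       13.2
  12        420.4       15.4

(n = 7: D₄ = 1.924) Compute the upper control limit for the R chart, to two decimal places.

19.19

R̄ = (9.2 + 11.8 + 5.0 + 15.3 + 13.2 + 2.7 + 9.3 + 8.7 + 9.4 + 6.5 + 13.2 + 15.4) / 12 = 119.7000 / 12 = 9.9750
UCL_R = D₄·R̄ = 1.924 × 9.9750 = 19.1919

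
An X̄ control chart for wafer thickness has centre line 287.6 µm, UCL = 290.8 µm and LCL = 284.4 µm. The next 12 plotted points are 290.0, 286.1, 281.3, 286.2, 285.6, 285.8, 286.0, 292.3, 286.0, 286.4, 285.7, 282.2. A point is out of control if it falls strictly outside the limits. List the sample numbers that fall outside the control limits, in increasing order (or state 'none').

Compare each point to [284.4, 290.8]: sample 3 = 281.3 < LCL; sample 8 = 292.3 > UCL; sample 12 = 282.2 < LCL.

3, 8, 12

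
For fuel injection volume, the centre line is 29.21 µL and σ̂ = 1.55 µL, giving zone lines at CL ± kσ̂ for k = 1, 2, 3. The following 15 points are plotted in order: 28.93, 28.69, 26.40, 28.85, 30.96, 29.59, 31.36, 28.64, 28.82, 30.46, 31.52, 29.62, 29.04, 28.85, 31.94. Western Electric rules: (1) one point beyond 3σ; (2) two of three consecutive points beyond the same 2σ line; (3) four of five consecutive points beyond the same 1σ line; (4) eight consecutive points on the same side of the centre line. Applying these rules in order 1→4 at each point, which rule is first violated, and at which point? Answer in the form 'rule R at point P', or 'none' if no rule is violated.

none

Zone of each point (C = within 1σ̂, B = 1σ̂–2σ̂, A = 2σ̂–3σ̂, * = beyond 3σ̂; sign = side of CL): 1:-C, 2:-C, 3:-B, 4:-C, 5:+B, 6:+C, 7:+B, 8:-C, 9:-C, 10:+C, 11:+B, 12:+C, 13:-C, 14:-C, 15:+B
No rule fires across all 15 points.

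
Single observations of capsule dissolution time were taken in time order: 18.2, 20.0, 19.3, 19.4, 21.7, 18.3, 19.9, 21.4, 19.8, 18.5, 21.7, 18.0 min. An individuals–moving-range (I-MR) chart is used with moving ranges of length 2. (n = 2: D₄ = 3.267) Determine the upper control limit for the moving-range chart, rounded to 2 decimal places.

Moving ranges: 1.8, 0.7, 0.1, 2.3, 3.4, 1.6, 1.5, 1.6, 1.3, 3.2, 3.7; M̄R̄ = 21.2000 / 11 = 1.9273
UCL_MR = D₄·M̄R̄ = 3.267 × 1.9273 = 6.2964

6.30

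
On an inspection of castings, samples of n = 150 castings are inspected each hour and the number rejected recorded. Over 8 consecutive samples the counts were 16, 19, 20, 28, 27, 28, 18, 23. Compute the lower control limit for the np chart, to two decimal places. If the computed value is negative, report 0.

p̄ = Σdᵢ / (k·n) = 179 / (8 × 150) = 0.14917
LCL = np̄ − 3·√(np̄(1−p̄)) = 22.3750 − 3 × 4.3632 = 9.2854

9.29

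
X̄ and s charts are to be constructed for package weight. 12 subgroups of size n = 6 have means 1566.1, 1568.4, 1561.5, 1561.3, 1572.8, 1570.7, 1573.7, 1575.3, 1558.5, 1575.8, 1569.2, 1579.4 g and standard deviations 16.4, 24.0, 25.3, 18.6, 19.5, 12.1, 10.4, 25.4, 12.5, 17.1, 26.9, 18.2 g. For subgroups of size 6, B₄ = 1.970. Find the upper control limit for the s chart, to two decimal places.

s̄ = (16.4 + 24.0 + 25.3 + 18.6 + 19.5 + 12.1 + 10.4 + 25.4 + 12.5 + 17.1 + 26.9 + 18.2) / 12 = 18.8667
UCL_s = B₄·s̄ = 1.970 × 18.8667 = 37.1673

37.17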